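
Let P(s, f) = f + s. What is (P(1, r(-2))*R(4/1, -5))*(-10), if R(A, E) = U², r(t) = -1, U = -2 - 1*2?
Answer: 0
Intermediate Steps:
U = -4 (U = -2 - 2 = -4)
R(A, E) = 16 (R(A, E) = (-4)² = 16)
(P(1, r(-2))*R(4/1, -5))*(-10) = ((-1 + 1)*16)*(-10) = (0*16)*(-10) = 0*(-10) = 0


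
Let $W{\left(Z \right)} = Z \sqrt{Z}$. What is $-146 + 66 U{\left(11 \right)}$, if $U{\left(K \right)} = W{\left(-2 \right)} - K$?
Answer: $-872 - 132 i \sqrt{2} \approx -872.0 - 186.68 i$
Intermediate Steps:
$W{\left(Z \right)} = Z^{\frac{3}{2}}$
$U{\left(K \right)} = - K - 2 i \sqrt{2}$ ($U{\left(K \right)} = \left(-2\right)^{\frac{3}{2}} - K = - 2 i \sqrt{2} - K = - K - 2 i \sqrt{2}$)
$-146 + 66 U{\left(11 \right)} = -146 + 66 \left(\left(-1\right) 11 - 2 i \sqrt{2}\right) = -146 + 66 \left(-11 - 2 i \sqrt{2}\right) = -146 - \left(726 + 132 i \sqrt{2}\right) = -872 - 132 i \sqrt{2}$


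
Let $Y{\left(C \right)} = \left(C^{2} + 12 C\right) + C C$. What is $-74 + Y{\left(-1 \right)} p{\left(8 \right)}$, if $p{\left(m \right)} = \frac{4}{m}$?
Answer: $-79$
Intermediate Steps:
$Y{\left(C \right)} = 2 C^{2} + 12 C$ ($Y{\left(C \right)} = \left(C^{2} + 12 C\right) + C^{2} = 2 C^{2} + 12 C$)
$-74 + Y{\left(-1 \right)} p{\left(8 \right)} = -74 + 2 \left(-1\right) \left(6 - 1\right) \frac{4}{8} = -74 + 2 \left(-1\right) 5 \cdot 4 \cdot \frac{1}{8} = -74 - 5 = -79$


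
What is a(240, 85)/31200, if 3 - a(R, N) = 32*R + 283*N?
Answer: -7933/7800 ≈ -1.0171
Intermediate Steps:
a(R, N) = 3 - 283*N - 32*R (a(R, N) = 3 - (32*R + 283*N) = 3 + (-283*N - 32*R) = 3 - 283*N - 32*R)
a(240, 85)/31200 = (3 - 283*85 - 32*240)/31200 = (3 - 24055 - 7680)*(1/31200) = -31732*1/31200 = -7933/7800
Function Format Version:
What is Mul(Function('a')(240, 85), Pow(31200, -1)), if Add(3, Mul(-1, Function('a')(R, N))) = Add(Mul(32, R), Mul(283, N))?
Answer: Rational(-7933, 7800) ≈ -1.0171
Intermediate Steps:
Function('a')(R, N) = Add(3, Mul(-283, N), Mul(-32, R)) (Function('a')(R, N) = Add(3, Mul(-1, Add(Mul(32, R), Mul(283, N)))) = Add(3, Add(Mul(-283, N), Mul(-32, R))) = Add(3, Mul(-283, N), Mul(-32, R)))
Mul(Function('a')(240, 85), Pow(31200, -1)) = Mul(Add(3, Mul(-283, 85), Mul(-32, 240)), Pow(31200, -1)) = Mul(Add(3, -24055, -7680), Rational(1, 31200)) = Mul(-31732, Rational(1, 31200)) = Rational(-7933, 7800)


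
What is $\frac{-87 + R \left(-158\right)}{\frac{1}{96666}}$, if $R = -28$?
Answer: $419240442$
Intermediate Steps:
$\frac{-87 + R \left(-158\right)}{\frac{1}{96666}} = \frac{-87 - -4424}{\frac{1}{96666}} = \left(-87 + 4424\right) \frac{1}{\frac{1}{96666}} = 4337 \cdot 96666 = 419240442$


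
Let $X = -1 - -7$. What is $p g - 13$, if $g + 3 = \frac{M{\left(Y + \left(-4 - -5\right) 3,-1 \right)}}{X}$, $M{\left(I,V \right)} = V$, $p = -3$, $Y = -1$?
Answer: $- \frac{7}{2} \approx -3.5$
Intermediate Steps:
$X = 6$ ($X = -1 + 7 = 6$)
$g = - \frac{19}{6}$ ($g = -3 - \frac{1}{6} = - \frac{19}{6} \approx -3.1667$)
$p g - 13 = \left(-3\right) \left(- \frac{19}{6}\right) - 13 = \frac{19}{2} - 13 = - \frac{7}{2}$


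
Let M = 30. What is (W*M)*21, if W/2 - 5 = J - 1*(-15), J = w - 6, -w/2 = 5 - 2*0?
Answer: 5040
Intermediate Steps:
w = -10 (w = -2*(5 - 2*0) = -2*(5 + 0) = -2*5 = -10)
J = -16 (J = -10 - 6 = -16)
W = 8 (W = 10 + 2*(-16 - 1*(-15)) = 10 + 2*(-16 + 15) = 10 + 2*(-1) = 10 - 2 = 8)
(W*M)*21 = (8*30)*21 = 240*21 = 5040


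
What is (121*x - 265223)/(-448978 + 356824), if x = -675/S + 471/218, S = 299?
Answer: 17288530427/6006782028 ≈ 2.8782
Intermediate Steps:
x = -6321/65182 (x = -675/299 + 471/218 = -6321/65182 ≈ -0.096975)
(121*x - 265223)/(-448978 + 356824) = (121*(-6321/65182) - 265223)/(-448978 + 356824) = (-764841/65182 - 265223)/(-92154) = -17288530427/65182*(-1/92154) = 17288530427/6006782028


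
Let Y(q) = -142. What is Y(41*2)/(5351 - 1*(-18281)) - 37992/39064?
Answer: -56460877/57697528 ≈ -0.97857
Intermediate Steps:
Y(41*2)/(5351 - 1*(-18281)) - 37992/39064 = -142/(5351 - 1*(-18281)) - 37992/39064 = -142/(5351 + 18281) - 37992*1/39064 = -142/23632 - 4749/4883 = -142*1/23632 - 4749/4883 = -71/11816 - 4749/4883 = -56460877/57697528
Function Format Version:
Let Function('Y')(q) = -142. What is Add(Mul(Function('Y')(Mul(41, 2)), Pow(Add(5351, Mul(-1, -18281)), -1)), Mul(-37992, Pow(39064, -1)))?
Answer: Rational(-56460877, 57697528) ≈ -0.97857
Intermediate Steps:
Add(Mul(Function('Y')(Mul(41, 2)), Pow(Add(5351, Mul(-1, -18281)), -1)), Mul(-37992, Pow(39064, -1))) = Add(Mul(-142, Pow(Add(5351, Mul(-1, -18281)), -1)), Mul(-37992, Pow(39064, -1))) = Add(Mul(-142, Pow(Add(5351, 18281), -1)), Mul(-37992, Rational(1, 39064))) = Add(Mul(-142, Pow(23632, -1)), Rational(-4749, 4883)) = Add(Mul(-142, Rational(1, 23632)), Rational(-4749, 4883)) = Add(Rational(-71, 11816), Rational(-4749, 4883)) = Rational(-56460877, 57697528)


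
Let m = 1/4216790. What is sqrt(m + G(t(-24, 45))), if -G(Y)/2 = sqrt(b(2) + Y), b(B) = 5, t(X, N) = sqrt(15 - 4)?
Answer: sqrt(4216790 - 35562635808200*sqrt(5 + sqrt(11)))/4216790 ≈ 2.4016*I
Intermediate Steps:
t(X, N) = sqrt(11)
m = 1/4216790 ≈ 2.3715e-7
G(Y) = -2*sqrt(5 + Y)
sqrt(m + G(t(-24, 45))) = sqrt(1/4216790 - 2*sqrt(5 + sqrt(11)))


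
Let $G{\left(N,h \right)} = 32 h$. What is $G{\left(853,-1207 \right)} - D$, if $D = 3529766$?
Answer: $-3568390$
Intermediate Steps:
$G{\left(853,-1207 \right)} - D = 32 \left(-1207\right) - 3529766 = -38624 - 3529766 = -3568390$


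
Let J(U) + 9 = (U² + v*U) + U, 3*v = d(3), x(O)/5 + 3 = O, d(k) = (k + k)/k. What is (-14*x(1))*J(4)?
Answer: 5740/3 ≈ 1913.3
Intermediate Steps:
d(k) = 2 (d(k) = (2*k)/k = 2)
x(O) = -15 + 5*O
v = ⅔ (v = (⅓)*2 = ⅔ ≈ 0.66667)
J(U) = -9 + U² + 5*U/3 (J(U) = -9 + ((U² + 2*U/3) + U) = -9 + (U² + 5*U/3) = -9 + U² + 5*U/3)
(-14*x(1))*J(4) = (-14*(-15 + 5*1))*(-9 + 4² + (5/3)*4) = (-14*(-15 + 5))*(-9 + 16 + 20/3) = -14*(-10)*(41/3) = 140*(41/3) = 5740/3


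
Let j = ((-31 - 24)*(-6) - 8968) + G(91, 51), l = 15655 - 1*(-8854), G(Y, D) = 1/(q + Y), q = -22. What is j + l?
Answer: 1095100/69 ≈ 15871.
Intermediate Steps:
G(Y, D) = 1/(-22 + Y)
l = 24509 (l = 15655 + 8854 = 24509)
j = -596021/69 (j = ((-31 - 24)*(-6) - 8968) + 1/(-22 + 91) = (-55*(-6) - 8968) + 1/69 = (330 - 8968) + 1/69 = -8638 + 1/69 = -596021/69 ≈ -8638.0)
j + l = -596021/69 + 24509 = 1095100/69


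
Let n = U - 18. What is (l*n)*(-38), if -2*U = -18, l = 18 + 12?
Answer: 10260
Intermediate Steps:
l = 30
U = 9 (U = -1/2*(-18) = 9)
n = -9 (n = 9 - 18 = -9)
(l*n)*(-38) = (30*(-9))*(-38) = -270*(-38) = 10260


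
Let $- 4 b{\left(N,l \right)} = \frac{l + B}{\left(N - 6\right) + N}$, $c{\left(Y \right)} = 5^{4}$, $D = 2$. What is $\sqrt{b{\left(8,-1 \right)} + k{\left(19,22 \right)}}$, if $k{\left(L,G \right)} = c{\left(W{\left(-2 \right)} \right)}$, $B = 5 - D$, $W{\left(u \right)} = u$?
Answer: $\frac{\sqrt{62495}}{10} \approx 24.999$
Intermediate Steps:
$c{\left(Y \right)} = 625$
$B = 3$ ($B = 5 - 2 = 3$)
$k{\left(L,G \right)} = 625$
$b{\left(N,l \right)} = - \frac{3 + l}{4 \left(-6 + 2 N\right)}$ ($b{\left(N,l \right)} = - \frac{\left(l + 3\right) \frac{1}{\left(N - 6\right) + N}}{4} = - \frac{\left(3 + l\right) \frac{1}{\left(N - 6\right) + N}}{4} = - \frac{\left(3 + l\right) \frac{1}{\left(-6 + N\right) + N}}{4} = - \frac{\left(3 + l\right) \frac{1}{-6 + 2 N}}{4} = - \frac{\frac{1}{-6 + 2 N} \left(3 + l\right)}{4} = - \frac{3 + l}{4 \left(-6 + 2 N\right)}$)
$\sqrt{b{\left(8,-1 \right)} + k{\left(19,22 \right)}} = \sqrt{\frac{-3 - -1}{8 \left(-3 + 8\right)} + 625} = \sqrt{\frac{-3 + 1}{8 \cdot 5} + 625} = \sqrt{\frac{1}{8} \cdot \frac{1}{5} \left(-2\right) + 625} = \sqrt{- \frac{1}{20} + 625} = \sqrt{\frac{12499}{20}} = \frac{\sqrt{62495}}{10}$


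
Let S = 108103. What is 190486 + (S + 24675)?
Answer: 323264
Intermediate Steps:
190486 + (S + 24675) = 190486 + (108103 + 24675) = 190486 + 132778 = 323264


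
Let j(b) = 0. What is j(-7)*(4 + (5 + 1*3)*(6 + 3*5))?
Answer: 0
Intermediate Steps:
j(-7)*(4 + (5 + 1*3)*(6 + 3*5)) = 0*(4 + (5 + 1*3)*(6 + 3*5)) = 0*(4 + (5 + 3)*(6 + 15)) = 0*(4 + 8*21) = 0*(4 + 168) = 0*172 = 0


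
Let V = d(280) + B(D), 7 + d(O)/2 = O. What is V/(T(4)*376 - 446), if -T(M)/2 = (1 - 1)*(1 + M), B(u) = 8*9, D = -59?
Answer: -309/223 ≈ -1.3857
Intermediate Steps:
d(O) = -14 + 2*O
B(u) = 72
T(M) = 0 (T(M) = -2*(1 - 1)*(1 + M) = -0*(1 + M) = -2*0 = 0)
V = 618 (V = (-14 + 2*280) + 72 = (-14 + 560) + 72 = 546 + 72 = 618)
V/(T(4)*376 - 446) = 618/(0*376 - 446) = 618/(0 - 446) = 618/(-446) = 618*(-1/446) = -309/223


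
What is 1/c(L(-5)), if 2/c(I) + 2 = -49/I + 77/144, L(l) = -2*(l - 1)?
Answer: -799/288 ≈ -2.7743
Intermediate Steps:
L(l) = 2 - 2*l (L(l) = -2*(-1 + l) = 2 - 2*l)
c(I) = 2/(-211/144 - 49/I) (c(I) = 2/(-2 + (-49/I + 77/144)) = 2/(-2 + (77/144 - 49/I)) = 2/(-211/144 - 49/I))
1/c(L(-5)) = 1/(-288*(2 - 2*(-5))/(7056 + 211*(2 - 2*(-5)))) = 1/(-288*(2 + 10)/(7056 + 211*(2 + 10))) = 1/(-288*12/(7056 + 211*12)) = 1/(-288*12/(7056 + 2532)) = 1/(-288*12/9588) = 1/(-288*12*1/9588) = 1/(-288/799) = -799/288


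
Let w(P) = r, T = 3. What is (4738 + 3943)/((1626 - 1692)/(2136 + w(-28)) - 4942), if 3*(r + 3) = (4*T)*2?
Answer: -18586021/10580888 ≈ -1.7566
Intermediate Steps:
r = 5 (r = -3 + ((4*3)*2)/3 = -3 + (12*2)/3 = -3 + (⅓)*24 = -3 + 8 = 5)
w(P) = 5
(4738 + 3943)/((1626 - 1692)/(2136 + w(-28)) - 4942) = (4738 + 3943)/((1626 - 1692)/(2136 + 5) - 4942) = 8681/(-66/2141 - 4942) = 8681/(-10580888/2141) = 8681*(-2141/10580888) = -18586021/10580888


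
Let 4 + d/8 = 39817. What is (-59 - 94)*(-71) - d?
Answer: -307641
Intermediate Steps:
d = 318504 (d = -32 + 8*39817 = -32 + 318536 = 318504)
(-59 - 94)*(-71) - d = (-59 - 94)*(-71) - 1*318504 = -153*(-71) - 318504 = 10863 - 318504 = -307641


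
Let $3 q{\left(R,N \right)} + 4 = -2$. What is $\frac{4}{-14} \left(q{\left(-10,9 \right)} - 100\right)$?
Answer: $\frac{204}{7} \approx 29.143$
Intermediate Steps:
$q{\left(R,N \right)} = -2$ ($q{\left(R,N \right)} = - \frac{4}{3} + \frac{1}{3} \left(-2\right) = - \frac{4}{3} - \frac{2}{3} = -2$)
$\frac{4}{-14} \left(q{\left(-10,9 \right)} - 100\right) = \frac{4}{-14} \left(-2 - 100\right) = 4 \left(- \frac{1}{14}\right) \left(-102\right) = \left(- \frac{2}{7}\right) \left(-102\right) = \frac{204}{7}$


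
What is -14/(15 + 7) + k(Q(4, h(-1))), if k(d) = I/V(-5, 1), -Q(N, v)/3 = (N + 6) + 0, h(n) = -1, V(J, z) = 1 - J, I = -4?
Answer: -43/33 ≈ -1.3030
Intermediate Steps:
Q(N, v) = -18 - 3*N (Q(N, v) = -3*((N + 6) + 0) = -3*((6 + N) + 0) = -3*(6 + N) = -18 - 3*N)
k(d) = -⅔ (k(d) = -4/(1 - 1*(-5)) = -4/(1 + 5) = -4/6 = -4*⅙ = -⅔)
-14/(15 + 7) + k(Q(4, h(-1))) = -14/(15 + 7) - ⅔ = -14/22 - ⅔ = -14*1/22 - ⅔ = -7/11 - ⅔ = -43/33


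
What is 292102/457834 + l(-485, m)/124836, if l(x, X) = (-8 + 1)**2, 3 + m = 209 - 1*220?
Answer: 18243639569/28577082612 ≈ 0.63840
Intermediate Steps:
m = -14 (m = -3 + (209 - 1*220) = -3 + (209 - 220) = -3 - 11 = -14)
l(x, X) = 49 (l(x, X) = (-7)**2 = 49)
292102/457834 + l(-485, m)/124836 = 292102/457834 + 49/124836 = 292102*(1/457834) + 49*(1/124836) = 146051/228917 + 49/124836 = 18243639569/28577082612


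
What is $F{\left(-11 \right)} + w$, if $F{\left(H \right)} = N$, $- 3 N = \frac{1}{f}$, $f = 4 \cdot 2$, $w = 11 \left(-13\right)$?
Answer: $- \frac{3433}{24} \approx -143.04$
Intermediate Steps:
$w = -143$
$f = 8$
$N = - \frac{1}{24}$ ($N = - \frac{1}{3 \cdot 8} = \left(- \frac{1}{3}\right) \frac{1}{8} = - \frac{1}{24} \approx -0.041667$)
$F{\left(H \right)} = - \frac{1}{24}$
$F{\left(-11 \right)} + w = - \frac{1}{24} - 143 = - \frac{3433}{24}$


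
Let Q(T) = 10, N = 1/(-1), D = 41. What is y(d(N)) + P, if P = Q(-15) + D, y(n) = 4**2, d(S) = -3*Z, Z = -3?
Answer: 67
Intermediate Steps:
N = -1
d(S) = 9 (d(S) = -3*(-3) = 9)
y(n) = 16
P = 51 (P = 10 + 41 = 51)
y(d(N)) + P = 16 + 51 = 67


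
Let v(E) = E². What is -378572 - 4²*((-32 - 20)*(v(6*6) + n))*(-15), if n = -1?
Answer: -16540172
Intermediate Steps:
-378572 - 4²*((-32 - 20)*(v(6*6) + n))*(-15) = -378572 - 4²*((-32 - 20)*((6*6)² - 1))*(-15) = -378572 - 16*(-52*(36² - 1))*(-15) = -378572 - 16*(-52*(1296 - 1))*(-15) = -378572 - 16*(-52*1295)*(-15) = -378572 - 16*(-67340)*(-15) = -378572 - (-1077440)*(-15) = -378572 - 1*16161600 = -378572 - 16161600 = -16540172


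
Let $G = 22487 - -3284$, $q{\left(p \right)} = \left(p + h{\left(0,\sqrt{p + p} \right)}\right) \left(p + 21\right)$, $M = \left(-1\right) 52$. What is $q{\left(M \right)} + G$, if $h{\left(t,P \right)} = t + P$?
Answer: $27383 - 62 i \sqrt{26} \approx 27383.0 - 316.14 i$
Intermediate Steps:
$M = -52$
$h{\left(t,P \right)} = P + t$
$q{\left(p \right)} = \left(21 + p\right) \left(p + \sqrt{2} \sqrt{p}\right)$ ($q{\left(p \right)} = \left(p + \left(\sqrt{p + p} + 0\right)\right) \left(p + 21\right) = \left(p + \left(\sqrt{2 p} + 0\right)\right) \left(21 + p\right) = \left(p + \left(\sqrt{2} \sqrt{p} + 0\right)\right) \left(21 + p\right) = \left(p + \sqrt{2} \sqrt{p}\right) \left(21 + p\right) = \left(21 + p\right) \left(p + \sqrt{2} \sqrt{p}\right)$)
$G = 25771$ ($G = 22487 + 3284 = 25771$)
$q{\left(M \right)} + G = \left(\left(-52\right)^{2} + 21 \left(-52\right) + \sqrt{2} \left(-52\right)^{\frac{3}{2}} + 21 \sqrt{2} \sqrt{-52}\right) + 25771 = \left(2704 - 1092 + \sqrt{2} \left(- 104 i \sqrt{13}\right) + 21 \sqrt{2} \cdot 2 i \sqrt{13}\right) + 25771 = \left(2704 - 1092 - 104 i \sqrt{26} + 42 i \sqrt{26}\right) + 25771 = \left(1612 - 62 i \sqrt{26}\right) + 25771 = 27383 - 62 i \sqrt{26}$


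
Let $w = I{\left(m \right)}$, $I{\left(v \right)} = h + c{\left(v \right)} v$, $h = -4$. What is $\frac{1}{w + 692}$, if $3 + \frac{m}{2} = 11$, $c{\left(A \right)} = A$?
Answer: $\frac{1}{944} \approx 0.0010593$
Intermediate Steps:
$m = 16$ ($m = -6 + 2 \cdot 11 = -6 + 22 = 16$)
$I{\left(v \right)} = -4 + v^{2}$ ($I{\left(v \right)} = -4 + v v = -4 + v^{2}$)
$w = 252$ ($w = -4 + 16^{2} = -4 + 256 = 252$)
$\frac{1}{w + 692} = \frac{1}{252 + 692} = \frac{1}{944}$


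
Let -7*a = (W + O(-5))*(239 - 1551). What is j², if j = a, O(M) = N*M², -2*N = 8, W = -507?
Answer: 634227475456/49 ≈ 1.2943e+10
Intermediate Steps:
N = -4 (N = -½*8 = -4)
O(M) = -4*M²
a = -796384/7 (a = -(-507 - 4*(-5)²)*(239 - 1551)/7 = -(-507 - 4*25)*(-1312)/7 = -(-507 - 100)*(-1312)/7 = -(-607)*(-1312)/7 = -⅐*796384 = -796384/7 ≈ -1.1377e+5)
j = -796384/7 ≈ -1.1377e+5
j² = (-796384/7)² = 634227475456/49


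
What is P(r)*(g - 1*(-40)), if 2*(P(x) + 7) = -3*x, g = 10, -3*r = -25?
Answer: -975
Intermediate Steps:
r = 25/3 (r = -⅓*(-25) = 25/3 ≈ 8.3333)
P(x) = -7 - 3*x/2 (P(x) = -7 + (-3*x)/2 = -7 - 3*x/2)
P(r)*(g - 1*(-40)) = (-7 - 3/2*25/3)*(10 - 1*(-40)) = (-7 - 25/2)*(10 + 40) = -39/2*50 = -975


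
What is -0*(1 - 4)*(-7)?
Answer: 0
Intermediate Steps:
-0*(1 - 4)*(-7) = -0*(-3)*(-7) = -7*0*(-7) = 0*(-7) = 0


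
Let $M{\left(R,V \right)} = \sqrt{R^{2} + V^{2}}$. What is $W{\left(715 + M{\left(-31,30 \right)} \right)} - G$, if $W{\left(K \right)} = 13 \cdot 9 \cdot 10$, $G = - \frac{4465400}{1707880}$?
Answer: $\frac{50067125}{42697} \approx 1172.6$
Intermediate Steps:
$G = - \frac{111635}{42697}$ ($G = \left(-4465400\right) \frac{1}{1707880} = - \frac{111635}{42697} \approx -2.6146$)
$W{\left(K \right)} = 1170$ ($W{\left(K \right)} = 117 \cdot 10 = 1170$)
$W{\left(715 + M{\left(-31,30 \right)} \right)} - G = 1170 - - \frac{111635}{42697} = 1170 + \frac{111635}{42697} = \frac{50067125}{42697}$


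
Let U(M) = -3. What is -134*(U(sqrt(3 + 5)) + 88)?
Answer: -11390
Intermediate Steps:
-134*(U(sqrt(3 + 5)) + 88) = -134*(-3 + 88) = -134*85 = -11390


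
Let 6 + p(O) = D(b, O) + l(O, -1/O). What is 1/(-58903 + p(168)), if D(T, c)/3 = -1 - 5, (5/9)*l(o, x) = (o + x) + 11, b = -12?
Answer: -280/16409347 ≈ -1.7063e-5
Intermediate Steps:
l(o, x) = 99/5 + 9*o/5 + 9*x/5 (l(o, x) = 9*((o + x) + 11)/5 = 9*(11 + o + x)/5 = 99/5 + 9*o/5 + 9*x/5)
D(T, c) = -18 (D(T, c) = 3*(-1 - 5) = 3*(-6) = -18)
p(O) = -21/5 - 9/(5*O) + 9*O/5 (p(O) = -6 + (-18 + (99/5 + 9*O/5 + 9*(-1/O)/5)) = -6 + (-18 + (99/5 + 9*O/5 - 9/(5*O))) = -6 + (-18 + (99/5 - 9/(5*O) + 9*O/5)) = -6 + (9/5 - 9/(5*O) + 9*O/5) = -21/5 - 9/(5*O) + 9*O/5)
1/(-58903 + p(168)) = 1/(-58903 + (⅗)*(-3 + 168*(-7 + 3*168))/168) = 1/(-58903 + (⅗)*(1/168)*(-3 + 168*(-7 + 504))) = 1/(-58903 + (⅗)*(1/168)*(-3 + 168*497)) = 1/(-58903 + (⅗)*(1/168)*(-3 + 83496)) = 1/(-58903 + (⅗)*(1/168)*83493) = 1/(-58903 + 83493/280) = 1/(-16409347/280) = -280/16409347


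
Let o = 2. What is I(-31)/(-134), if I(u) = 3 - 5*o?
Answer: 7/134 ≈ 0.052239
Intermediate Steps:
I(u) = -7 (I(u) = 3 - 5*2 = 3 - 10 = -7)
I(-31)/(-134) = -7/(-134) = -7*(-1/134) = 7/134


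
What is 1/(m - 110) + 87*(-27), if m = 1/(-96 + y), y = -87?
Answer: -47287902/20131 ≈ -2349.0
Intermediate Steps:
m = -1/183 (m = 1/(-96 - 87) = 1/(-183) = -1/183 ≈ -0.0054645)
1/(m - 110) + 87*(-27) = 1/(-1/183 - 110) + 87*(-27) = 1/(-20131/183) - 2349 = -183/20131 - 2349 = -47287902/20131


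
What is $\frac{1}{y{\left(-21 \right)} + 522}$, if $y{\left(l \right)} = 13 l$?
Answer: $\frac{1}{249} \approx 0.0040161$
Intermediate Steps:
$\frac{1}{y{\left(-21 \right)} + 522} = \frac{1}{13 \left(-21\right) + 522} = \frac{1}{-273 + 522} = \frac{1}{249}$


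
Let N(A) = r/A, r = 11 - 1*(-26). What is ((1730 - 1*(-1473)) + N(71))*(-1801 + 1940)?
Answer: 31615550/71 ≈ 4.4529e+5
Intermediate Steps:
r = 37 (r = 11 + 26 = 37)
N(A) = 37/A
((1730 - 1*(-1473)) + N(71))*(-1801 + 1940) = ((1730 - 1*(-1473)) + 37/71)*(-1801 + 1940) = ((1730 + 1473) + 37*(1/71))*139 = (3203 + 37/71)*139 = (227450/71)*139 = 31615550/71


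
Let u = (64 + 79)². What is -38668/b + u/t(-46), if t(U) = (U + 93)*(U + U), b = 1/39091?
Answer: -6536032107761/4324 ≈ -1.5116e+9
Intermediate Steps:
b = 1/39091 ≈ 2.5581e-5
u = 20449 (u = 143² = 20449)
t(U) = 2*U*(93 + U) (t(U) = (93 + U)*(2*U) = 2*U*(93 + U))
-38668/b + u/t(-46) = -38668/1/39091 + 20449/((2*(-46)*(93 - 46))) = -38668*39091 + 20449/((2*(-46)*47)) = -1511570788 + 20449/(-4324) = -1511570788 + 20449*(-1/4324) = -1511570788 - 20449/4324 = -6536032107761/4324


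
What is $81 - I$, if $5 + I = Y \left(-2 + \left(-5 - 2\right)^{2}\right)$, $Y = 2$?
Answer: $-8$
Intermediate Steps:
$I = 89$ ($I = -5 + 2 \left(-2 + \left(-5 - 2\right)^{2}\right) = -5 + 2 \left(-2 + \left(-7\right)^{2}\right) = -5 + 2 \left(-2 + 49\right) = -5 + 2 \cdot 47 = -5 + 94 = 89$)
$81 - I = 81 - 89 = -8$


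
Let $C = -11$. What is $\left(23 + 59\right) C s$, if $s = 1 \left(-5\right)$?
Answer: $4510$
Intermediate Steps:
$s = -5$
$\left(23 + 59\right) C s = \left(23 + 59\right) \left(\left(-11\right) \left(-5\right)\right) = 82 \cdot 55 = 4510$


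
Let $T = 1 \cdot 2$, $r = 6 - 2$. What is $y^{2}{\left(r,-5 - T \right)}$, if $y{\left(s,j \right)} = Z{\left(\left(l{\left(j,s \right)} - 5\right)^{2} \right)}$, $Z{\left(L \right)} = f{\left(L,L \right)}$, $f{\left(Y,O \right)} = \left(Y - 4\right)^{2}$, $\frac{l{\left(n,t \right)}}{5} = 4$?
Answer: $2385443281$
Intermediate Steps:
$r = 4$
$l{\left(n,t \right)} = 20$ ($l{\left(n,t \right)} = 5 \cdot 4 = 20$)
$T = 2$
$f{\left(Y,O \right)} = \left(-4 + Y\right)^{2}$
$Z{\left(L \right)} = \left(-4 + L\right)^{2}$
$y{\left(s,j \right)} = 48841$ ($y{\left(s,j \right)} = \left(-4 + \left(20 - 5\right)^{2}\right)^{2} = \left(-4 + 15^{2}\right)^{2} = \left(-4 + 225\right)^{2} = 221^{2} = 48841$)
$y^{2}{\left(r,-5 - T \right)} = 48841^{2} = 2385443281$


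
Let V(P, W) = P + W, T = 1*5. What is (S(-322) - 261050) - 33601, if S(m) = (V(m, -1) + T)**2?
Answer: -193527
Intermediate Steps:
T = 5
S(m) = (4 + m)**2 (S(m) = ((m - 1) + 5)**2 = ((-1 + m) + 5)**2 = (4 + m)**2)
(S(-322) - 261050) - 33601 = ((4 - 322)**2 - 261050) - 33601 = ((-318)**2 - 261050) - 33601 = (101124 - 261050) - 33601 = -159926 - 33601 = -193527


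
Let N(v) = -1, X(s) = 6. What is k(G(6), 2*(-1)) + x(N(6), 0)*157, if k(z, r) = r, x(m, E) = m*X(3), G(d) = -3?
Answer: -944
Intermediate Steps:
x(m, E) = 6*m (x(m, E) = m*6 = 6*m)
k(G(6), 2*(-1)) + x(N(6), 0)*157 = 2*(-1) + (6*(-1))*157 = -2 - 6*157 = -2 - 942 = -944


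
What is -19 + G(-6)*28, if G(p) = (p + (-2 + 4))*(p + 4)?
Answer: 205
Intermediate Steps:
G(p) = (2 + p)*(4 + p) (G(p) = (p + 2)*(4 + p) = (2 + p)*(4 + p))
-19 + G(-6)*28 = -19 + (8 + (-6)² + 6*(-6))*28 = -19 + (8 + 36 - 36)*28 = -19 + 8*28 = -19 + 224 = 205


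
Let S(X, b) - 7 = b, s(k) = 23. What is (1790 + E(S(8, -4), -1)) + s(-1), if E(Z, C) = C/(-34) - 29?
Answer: 60657/34 ≈ 1784.0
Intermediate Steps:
S(X, b) = 7 + b
E(Z, C) = -29 - C/34 (E(Z, C) = -C/34 - 29 = -29 - C/34)
(1790 + E(S(8, -4), -1)) + s(-1) = (1790 + (-29 - 1/34*(-1))) + 23 = (1790 + (-29 + 1/34)) + 23 = (1790 - 985/34) + 23 = 59875/34 + 23 = 60657/34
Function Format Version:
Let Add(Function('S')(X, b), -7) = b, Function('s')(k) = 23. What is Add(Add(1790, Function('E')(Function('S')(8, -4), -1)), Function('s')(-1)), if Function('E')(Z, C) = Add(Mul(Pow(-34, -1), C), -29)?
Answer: Rational(60657, 34) ≈ 1784.0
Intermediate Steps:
Function('S')(X, b) = Add(7, b)
Function('E')(Z, C) = Add(-29, Mul(Rational(-1, 34), C)) (Function('E')(Z, C) = Add(Mul(Rational(-1, 34), C), -29) = Add(-29, Mul(Rational(-1, 34), C)))
Add(Add(1790, Function('E')(Function('S')(8, -4), -1)), Function('s')(-1)) = Add(Add(1790, Add(-29, Mul(Rational(-1, 34), -1))), 23) = Add(Add(1790, Add(-29, Rational(1, 34))), 23) = Add(Add(1790, Rational(-985, 34)), 23) = Add(Rational(59875, 34), 23) = Rational(60657, 34)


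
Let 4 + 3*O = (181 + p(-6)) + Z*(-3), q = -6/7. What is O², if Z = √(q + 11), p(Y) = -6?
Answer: (399 - √497)²/49 ≈ 2896.1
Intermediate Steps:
q = -6/7 (q = -6*⅐ = -6/7 ≈ -0.85714)
Z = √497/7 (Z = √(-6/7 + 11) = √(71/7) = √497/7 ≈ 3.1848)
O = 57 - √497/7 (O = -4/3 + ((181 - 6) + (√497/7)*(-3))/3 = -4/3 + (175 - 3*√497/7)/3 = -4/3 + (175/3 - √497/7) = 57 - √497/7 ≈ 53.815)
O² = (57 - √497/7)²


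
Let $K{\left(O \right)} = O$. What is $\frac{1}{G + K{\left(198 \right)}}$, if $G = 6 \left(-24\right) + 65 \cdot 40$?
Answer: $\frac{1}{2654} \approx 0.00037679$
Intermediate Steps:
$G = 2456$ ($G = -144 + 2600 = 2456$)
$\frac{1}{G + K{\left(198 \right)}} = \frac{1}{2456 + 198} = \frac{1}{2654}$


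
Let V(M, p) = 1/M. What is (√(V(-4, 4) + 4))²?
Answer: 15/4 ≈ 3.7500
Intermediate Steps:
(√(V(-4, 4) + 4))² = (√(1/(-4) + 4))² = (√(-¼ + 4))² = (√(15/4))² = (√15/2)² = 15/4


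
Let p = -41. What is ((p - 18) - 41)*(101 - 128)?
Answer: 2700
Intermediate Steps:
((p - 18) - 41)*(101 - 128) = ((-41 - 18) - 41)*(101 - 128) = (-59 - 41)*(-27) = -100*(-27) = 2700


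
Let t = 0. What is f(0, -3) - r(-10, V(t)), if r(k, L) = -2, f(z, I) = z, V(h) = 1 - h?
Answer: 2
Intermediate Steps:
f(0, -3) - r(-10, V(t)) = 0 - 1*(-2) = 0 + 2 = 2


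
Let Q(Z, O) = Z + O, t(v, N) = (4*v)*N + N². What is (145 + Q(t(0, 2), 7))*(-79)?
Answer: -12324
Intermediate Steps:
t(v, N) = N² + 4*N*v (t(v, N) = 4*N*v + N² = N² + 4*N*v)
Q(Z, O) = O + Z
(145 + Q(t(0, 2), 7))*(-79) = (145 + (7 + 2*(2 + 4*0)))*(-79) = (145 + (7 + 2*(2 + 0)))*(-79) = (145 + (7 + 2*2))*(-79) = (145 + (7 + 4))*(-79) = (145 + 11)*(-79) = 156*(-79) = -12324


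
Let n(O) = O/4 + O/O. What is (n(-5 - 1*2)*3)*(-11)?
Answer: 99/4 ≈ 24.750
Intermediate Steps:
n(O) = 1 + O/4 (n(O) = O*(¼) + 1 = O/4 + 1 = 1 + O/4)
(n(-5 - 1*2)*3)*(-11) = ((1 + (-5 - 1*2)/4)*3)*(-11) = ((1 + (-5 - 2)/4)*3)*(-11) = ((1 + (¼)*(-7))*3)*(-11) = ((1 - 7/4)*3)*(-11) = -¾*3*(-11) = -9/4*(-11) = 99/4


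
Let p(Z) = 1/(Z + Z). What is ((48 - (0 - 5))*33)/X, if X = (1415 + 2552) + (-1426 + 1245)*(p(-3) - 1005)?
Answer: 10494/1115413 ≈ 0.0094082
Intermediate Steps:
p(Z) = 1/(2*Z)
X = 1115413/6 (X = (1415 + 2552) + (-1426 + 1245)*((½)/(-3) - 1005) = 3967 - 181*((½)*(-⅓) - 1005) = 3967 - 181*(-⅙ - 1005) = 3967 - 181*(-6031/6) = 3967 + 1091611/6 = 1115413/6 ≈ 1.8590e+5)
((48 - (0 - 5))*33)/X = ((48 - (0 - 5))*33)/(1115413/6) = ((48 - 1*(-5))*33)*(6/1115413) = ((48 + 5)*33)*(6/1115413) = (53*33)*(6/1115413) = 1749*(6/1115413) = 10494/1115413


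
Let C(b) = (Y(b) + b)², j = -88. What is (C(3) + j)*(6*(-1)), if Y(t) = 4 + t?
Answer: -72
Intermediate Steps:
C(b) = (4 + 2*b)² (C(b) = ((4 + b) + b)² = (4 + 2*b)²)
(C(3) + j)*(6*(-1)) = (4*(2 + 3)² - 88)*(6*(-1)) = (4*5² - 88)*(-6) = (4*25 - 88)*(-6) = (100 - 88)*(-6) = 12*(-6) = -72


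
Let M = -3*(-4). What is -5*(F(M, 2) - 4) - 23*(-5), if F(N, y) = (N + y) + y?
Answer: 55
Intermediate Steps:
M = 12
F(N, y) = N + 2*y
-5*(F(M, 2) - 4) - 23*(-5) = -5*((12 + 2*2) - 4) - 23*(-5) = -5*((12 + 4) - 4) + 115 = -5*(16 - 4) + 115 = -5*12 + 115 = -60 + 115 = 55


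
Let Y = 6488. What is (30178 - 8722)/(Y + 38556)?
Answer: 5364/11261 ≈ 0.47633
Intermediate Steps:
(30178 - 8722)/(Y + 38556) = (30178 - 8722)/(6488 + 38556) = 21456/45044 = 21456*(1/45044) = 5364/11261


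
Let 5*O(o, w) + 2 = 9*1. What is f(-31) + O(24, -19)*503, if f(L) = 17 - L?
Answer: 3761/5 ≈ 752.20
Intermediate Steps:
O(o, w) = 7/5 (O(o, w) = -2/5 + (9*1)/5 = -2/5 + (1/5)*9 = -2/5 + 9/5 = 7/5)
f(-31) + O(24, -19)*503 = (17 - 1*(-31)) + (7/5)*503 = (17 + 31) + 3521/5 = 48 + 3521/5 = 3761/5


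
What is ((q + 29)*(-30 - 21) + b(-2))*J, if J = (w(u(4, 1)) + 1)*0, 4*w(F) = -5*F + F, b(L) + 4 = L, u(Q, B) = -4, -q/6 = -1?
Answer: 0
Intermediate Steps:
q = 6 (q = -6*(-1) = 6)
b(L) = -4 + L
w(F) = -F (w(F) = (-5*F + F)/4 = (-4*F)/4 = -F)
J = 0 (J = (-1*(-4) + 1)*0 = (4 + 1)*0 = 5*0 = 0)
((q + 29)*(-30 - 21) + b(-2))*J = ((6 + 29)*(-30 - 21) + (-4 - 2))*0 = (35*(-51) - 6)*0 = (-1785 - 6)*0 = -1791*0 = 0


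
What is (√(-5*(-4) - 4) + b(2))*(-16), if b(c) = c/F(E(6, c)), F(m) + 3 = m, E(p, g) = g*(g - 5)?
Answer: -544/9 ≈ -60.444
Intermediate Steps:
E(p, g) = g*(-5 + g)
F(m) = -3 + m
b(c) = c/(-3 + c*(-5 + c))
(√(-5*(-4) - 4) + b(2))*(-16) = (√(-5*(-4) - 4) + 2/(-3 + 2*(-5 + 2)))*(-16) = (√(20 - 4) + 2/(-3 + 2*(-3)))*(-16) = (√16 + 2/(-3 - 6))*(-16) = (4 + 2/(-9))*(-16) = (4 + 2*(-⅑))*(-16) = (4 - 2/9)*(-16) = (34/9)*(-16) = -544/9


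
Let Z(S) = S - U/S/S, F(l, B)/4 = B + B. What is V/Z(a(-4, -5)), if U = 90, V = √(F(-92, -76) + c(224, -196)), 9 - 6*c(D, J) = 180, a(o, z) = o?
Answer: -4*I*√2546/77 ≈ -2.6212*I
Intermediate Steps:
F(l, B) = 8*B (F(l, B) = 4*(B + B) = 4*(2*B) = 8*B)
c(D, J) = -57/2 (c(D, J) = 3/2 - ⅙*180 = 3/2 - 30 = -57/2)
V = I*√2546/2 (V = √(8*(-76) - 57/2) = √(-608 - 57/2) = √(-1273/2) = I*√2546/2 ≈ 25.229*I)
Z(S) = S - 90/S² (Z(S) = S - 90/S/S = S - 90/S²)
V/Z(a(-4, -5)) = (I*√2546/2)/(-4 - 90/(-4)²) = (I*√2546/2)/(-4 - 90*1/16) = (I*√2546/2)/(-4 - 45/8) = (I*√2546/2)/(-77/8) = (I*√2546/2)*(-8/77) = -4*I*√2546/77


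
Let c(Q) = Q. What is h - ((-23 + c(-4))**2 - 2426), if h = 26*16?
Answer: 2113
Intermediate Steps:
h = 416
h - ((-23 + c(-4))**2 - 2426) = 416 - ((-23 - 4)**2 - 2426) = 416 - ((-27)**2 - 2426) = 416 - (729 - 2426) = 416 - 1*(-1697) = 416 + 1697 = 2113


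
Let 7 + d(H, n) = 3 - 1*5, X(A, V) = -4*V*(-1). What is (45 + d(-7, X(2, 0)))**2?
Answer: 1296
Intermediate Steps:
X(A, V) = 4*V
d(H, n) = -9 (d(H, n) = -7 + (3 - 1*5) = -7 + (3 - 5) = -7 - 2 = -9)
(45 + d(-7, X(2, 0)))**2 = (45 - 9)**2 = 36**2 = 1296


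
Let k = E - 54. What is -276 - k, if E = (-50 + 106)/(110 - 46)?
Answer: -1783/8 ≈ -222.88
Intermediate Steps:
E = 7/8 (E = 56/64 = 56*(1/64) = 7/8 ≈ 0.87500)
k = -425/8 (k = 7/8 - 54 = -425/8 ≈ -53.125)
-276 - k = -276 - 1*(-425/8) = -276 + 425/8 = -1783/8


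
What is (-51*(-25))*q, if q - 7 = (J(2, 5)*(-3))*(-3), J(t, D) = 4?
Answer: 54825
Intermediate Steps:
q = 43 (q = 7 + (4*(-3))*(-3) = 7 - 12*(-3) = 7 + 36 = 43)
(-51*(-25))*q = -51*(-25)*43 = 1275*43 = 54825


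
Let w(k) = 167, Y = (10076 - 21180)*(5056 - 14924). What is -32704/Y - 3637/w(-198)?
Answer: -6226985763/285920366 ≈ -21.779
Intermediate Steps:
Y = 109574272 (Y = -11104*(-9868) = 109574272)
-32704/Y - 3637/w(-198) = -32704/109574272 - 3637/167 = -32704*1/109574272 - 3637*1/167 = -511/1712098 - 3637/167 = -6226985763/285920366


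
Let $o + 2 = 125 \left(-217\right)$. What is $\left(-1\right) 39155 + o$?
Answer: $-66282$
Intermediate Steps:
$o = -27127$ ($o = -2 + 125 \left(-217\right) = -2 - 27125 = -27127$)
$\left(-1\right) 39155 + o = \left(-1\right) 39155 - 27127 = -39155 - 27127 = -66282$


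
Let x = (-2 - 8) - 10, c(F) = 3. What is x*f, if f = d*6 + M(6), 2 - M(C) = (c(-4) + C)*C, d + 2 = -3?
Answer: 1640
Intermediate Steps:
d = -5 (d = -2 - 3 = -5)
M(C) = 2 - C*(3 + C) (M(C) = 2 - (3 + C)*C = 2 - C*(3 + C))
x = -20 (x = -10 - 10 = -20)
f = -82 (f = -5*6 + (2 - 1*6² - 3*6) = -30 + (2 - 1*36 - 18) = -30 + (2 - 36 - 18) = -30 - 52 = -82)
x*f = -20*(-82) = 1640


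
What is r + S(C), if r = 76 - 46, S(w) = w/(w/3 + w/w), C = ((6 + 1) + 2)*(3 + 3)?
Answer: 624/19 ≈ 32.842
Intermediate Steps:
C = 54 (C = (7 + 2)*6 = 9*6 = 54)
S(w) = w/(1 + w/3) (S(w) = w/(w*(1/3) + 1) = w/(w/3 + 1) = w/(1 + w/3))
r = 30
r + S(C) = 30 + 3*54/(3 + 54) = 30 + 3*54/57 = 30 + 3*54*(1/57) = 30 + 54/19 = 624/19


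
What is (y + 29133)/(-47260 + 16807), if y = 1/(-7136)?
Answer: -207893087/217312608 ≈ -0.95665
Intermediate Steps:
y = -1/7136 ≈ -0.00014013
(y + 29133)/(-47260 + 16807) = (-1/7136 + 29133)/(-47260 + 16807) = (207893087/7136)/(-30453) = (207893087/7136)*(-1/30453) = -207893087/217312608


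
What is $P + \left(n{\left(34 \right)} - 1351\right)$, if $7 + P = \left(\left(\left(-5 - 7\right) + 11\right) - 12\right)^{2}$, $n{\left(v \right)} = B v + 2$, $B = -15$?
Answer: $-1697$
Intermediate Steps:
$n{\left(v \right)} = 2 - 15 v$ ($n{\left(v \right)} = - 15 v + 2 = 2 - 15 v$)
$P = 162$ ($P = -7 + \left(\left(\left(-5 - 7\right) + 11\right) - 12\right)^{2} = -7 + \left(\left(-12 + 11\right) - 12\right)^{2} = -7 + \left(-1 - 12\right)^{2} = -7 + \left(-13\right)^{2} = -7 + 169 = 162$)
$P + \left(n{\left(34 \right)} - 1351\right) = 162 + \left(\left(2 - 510\right) - 1351\right) = 162 - 1859 = -1697$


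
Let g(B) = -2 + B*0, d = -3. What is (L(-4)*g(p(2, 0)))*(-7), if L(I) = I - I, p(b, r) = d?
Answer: 0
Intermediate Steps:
p(b, r) = -3
g(B) = -2 (g(B) = -2 + 0 = -2)
L(I) = 0
(L(-4)*g(p(2, 0)))*(-7) = (0*(-2))*(-7) = 0*(-7) = 0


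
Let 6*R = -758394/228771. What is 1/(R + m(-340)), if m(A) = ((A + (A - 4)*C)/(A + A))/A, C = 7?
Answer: -4407654600/2487675959 ≈ -1.7718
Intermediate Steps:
m(A) = (-28 + 8*A)/(2*A**2) (m(A) = ((A + (A - 4)*7)/(A + A))/A = ((A + (-4 + A)*7)/((2*A)))/A = ((A + (-28 + 7*A))*(1/(2*A)))/A = ((-28 + 8*A)*(1/(2*A)))/A = ((-28 + 8*A)/(2*A))/A = (-28 + 8*A)/(2*A**2))
R = -42133/76257 (R = (-758394/228771)/6 = (-758394*1/228771)/6 = (1/6)*(-84266/25419) = -42133/76257 ≈ -0.55251)
1/(R + m(-340)) = 1/(-42133/76257 + 2*(-7 + 2*(-340))/(-340)**2) = 1/(-42133/76257 + 2*(1/115600)*(-7 - 680)) = 1/(-42133/76257 + 2*(1/115600)*(-687)) = 1/(-42133/76257 - 687/57800) = 1/(-2487675959/4407654600) = -4407654600/2487675959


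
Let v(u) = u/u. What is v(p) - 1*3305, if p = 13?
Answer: -3304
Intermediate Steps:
v(u) = 1
v(p) - 1*3305 = 1 - 1*3305 = 1 - 3305 = -3304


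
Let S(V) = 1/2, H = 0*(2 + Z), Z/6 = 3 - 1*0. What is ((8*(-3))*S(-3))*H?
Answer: 0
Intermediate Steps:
Z = 18 (Z = 6*(3 - 1*0) = 6*(3 + 0) = 6*3 = 18)
H = 0 (H = 0*(2 + 18) = 0*20 = 0)
S(V) = ½
((8*(-3))*S(-3))*H = ((8*(-3))*(½))*0 = -24*½*0 = -12*0 = 0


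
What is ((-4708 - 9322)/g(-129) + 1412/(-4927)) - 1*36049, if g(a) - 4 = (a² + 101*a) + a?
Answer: -619412055455/17180449 ≈ -36053.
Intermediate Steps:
g(a) = 4 + a² + 102*a (g(a) = 4 + ((a² + 101*a) + a) = 4 + (a² + 102*a) = 4 + a² + 102*a)
((-4708 - 9322)/g(-129) + 1412/(-4927)) - 1*36049 = ((-4708 - 9322)/(4 + (-129)² + 102*(-129)) + 1412/(-4927)) - 1*36049 = (-14030/(4 + 16641 - 13158) + 1412*(-1/4927)) - 36049 = (-14030/3487 - 1412/4927) - 36049 = -74049454/17180449 - 36049 = -619412055455/17180449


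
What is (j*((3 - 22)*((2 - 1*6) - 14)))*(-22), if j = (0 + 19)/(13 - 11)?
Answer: -71478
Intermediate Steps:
j = 19/2 ≈ 9.5000
(j*((3 - 22)*((2 - 1*6) - 14)))*(-22) = (19*((3 - 22)*((2 - 1*6) - 14))/2)*(-22) = (19*(-19*((2 - 6) - 14))/2)*(-22) = (19*(-19*(-4 - 14))/2)*(-22) = (19*(-19*(-18))/2)*(-22) = ((19/2)*342)*(-22) = 3249*(-22) = -71478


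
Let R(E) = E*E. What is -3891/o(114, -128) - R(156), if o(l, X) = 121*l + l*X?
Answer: -6472079/266 ≈ -24331.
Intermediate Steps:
R(E) = E²
o(l, X) = 121*l + X*l
-3891/o(114, -128) - R(156) = -3891*1/(114*(121 - 128)) - 1*156² = -3891/(114*(-7)) - 1*24336 = -3891/(-798) - 24336 = -3891*(-1/798) - 24336 = 1297/266 - 24336 = -6472079/266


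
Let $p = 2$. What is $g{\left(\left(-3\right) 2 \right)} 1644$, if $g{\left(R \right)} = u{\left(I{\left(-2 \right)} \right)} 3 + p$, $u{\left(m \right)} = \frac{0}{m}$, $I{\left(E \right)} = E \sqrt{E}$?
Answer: $3288$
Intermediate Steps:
$I{\left(E \right)} = E^{\frac{3}{2}}$
$u{\left(m \right)} = 0$
$g{\left(R \right)} = 2$ ($g{\left(R \right)} = 0 \cdot 3 + 2 = 0 + 2 = 2$)
$g{\left(\left(-3\right) 2 \right)} 1644 = 2 \cdot 1644 = 3288$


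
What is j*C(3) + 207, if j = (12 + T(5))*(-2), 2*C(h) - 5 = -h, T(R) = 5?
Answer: 173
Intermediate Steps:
C(h) = 5/2 - h/2 (C(h) = 5/2 + (-h)/2 = 5/2 - h/2)
j = -34 (j = (12 + 5)*(-2) = 17*(-2) = -34)
j*C(3) + 207 = -34*(5/2 - 1/2*3) + 207 = -34*(5/2 - 3/2) + 207 = -34*1 + 207 = -34 + 207 = 173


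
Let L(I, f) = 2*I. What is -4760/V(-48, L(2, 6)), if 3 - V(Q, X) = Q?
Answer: -280/3 ≈ -93.333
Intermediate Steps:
V(Q, X) = 3 - Q
-4760/V(-48, L(2, 6)) = -4760/(3 - 1*(-48)) = -4760/(3 + 48) = -4760/51 = -4760*1/51 = -280/3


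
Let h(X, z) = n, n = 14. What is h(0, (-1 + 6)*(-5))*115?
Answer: 1610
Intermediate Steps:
h(X, z) = 14
h(0, (-1 + 6)*(-5))*115 = 14*115 = 1610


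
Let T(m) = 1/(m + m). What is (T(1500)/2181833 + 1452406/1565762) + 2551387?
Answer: 13074196569054693632881/5124346802619000 ≈ 2.5514e+6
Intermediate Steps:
T(m) = 1/(2*m)
(T(1500)/2181833 + 1452406/1565762) + 2551387 = (((½)/1500)/2181833 + 1452406/1565762) + 2551387 = (((½)*(1/1500))*(1/2181833) + 1452406*(1/1565762)) + 2551387 = ((1/3000)*(1/2181833) + 726203/782881) + 2551387 = (1/6545499000 + 726203/782881) + 2551387 = 4753361011079881/5124346802619000 + 2551387 = 13074196569054693632881/5124346802619000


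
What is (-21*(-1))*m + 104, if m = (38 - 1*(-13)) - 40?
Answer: 335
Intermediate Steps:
m = 11 (m = (38 + 13) - 40 = 51 - 40 = 11)
(-21*(-1))*m + 104 = -21*(-1)*11 + 104 = 21*11 + 104 = 231 + 104 = 335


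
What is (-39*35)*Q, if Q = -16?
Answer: 21840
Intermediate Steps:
(-39*35)*Q = -39*35*(-16) = -1365*(-16) = 21840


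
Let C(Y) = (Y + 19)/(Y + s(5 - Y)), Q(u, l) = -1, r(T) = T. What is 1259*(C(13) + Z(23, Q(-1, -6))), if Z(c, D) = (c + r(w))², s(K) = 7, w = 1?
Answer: 3635992/5 ≈ 7.2720e+5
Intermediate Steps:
Z(c, D) = (1 + c)² (Z(c, D) = (c + 1)² = (1 + c)²)
C(Y) = (19 + Y)/(7 + Y) (C(Y) = (Y + 19)/(Y + 7) = (19 + Y)/(7 + Y))
1259*(C(13) + Z(23, Q(-1, -6))) = 1259*((19 + 13)/(7 + 13) + (1 + 23)²) = 1259*(32/20 + 24²) = 1259*((1/20)*32 + 576) = 1259*(8/5 + 576) = 1259*(2888/5) = 3635992/5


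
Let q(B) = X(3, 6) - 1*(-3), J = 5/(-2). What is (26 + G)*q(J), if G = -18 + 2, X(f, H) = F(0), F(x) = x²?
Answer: 30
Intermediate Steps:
X(f, H) = 0 (X(f, H) = 0² = 0)
G = -16
J = -5/2 (J = 5*(-½) = -5/2 ≈ -2.5000)
q(B) = 3 (q(B) = 0 - 1*(-3) = 0 + 3 = 3)
(26 + G)*q(J) = (26 - 16)*3 = 10*3 = 30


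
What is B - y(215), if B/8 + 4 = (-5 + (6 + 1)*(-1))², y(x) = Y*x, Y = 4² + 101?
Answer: -24035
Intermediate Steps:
Y = 117 (Y = 16 + 101 = 117)
y(x) = 117*x
B = 1120 (B = -32 + 8*(-5 + (6 + 1)*(-1))² = -32 + 8*(-5 + 7*(-1))² = -32 + 8*(-5 - 7)² = -32 + 8*(-12)² = -32 + 8*144 = -32 + 1152 = 1120)
B - y(215) = 1120 - 117*215 = 1120 - 1*25155 = 1120 - 25155 = -24035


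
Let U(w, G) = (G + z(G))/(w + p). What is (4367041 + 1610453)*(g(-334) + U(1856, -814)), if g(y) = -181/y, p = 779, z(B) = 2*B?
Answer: -1012267687671/440045 ≈ -2.3004e+6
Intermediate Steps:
U(w, G) = 3*G/(779 + w) (U(w, G) = (G + 2*G)/(w + 779) = (3*G)/(779 + w) = 3*G/(779 + w))
(4367041 + 1610453)*(g(-334) + U(1856, -814)) = (4367041 + 1610453)*(-181/(-334) + 3*(-814)/(779 + 1856)) = 5977494*(-181*(-1/334) + 3*(-814)/2635) = 5977494*(181/334 + 3*(-814)*(1/2635)) = 5977494*(181/334 - 2442/2635) = 5977494*(-338693/880090) = -1012267687671/440045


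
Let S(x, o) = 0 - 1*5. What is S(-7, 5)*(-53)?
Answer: 265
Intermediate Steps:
S(x, o) = -5 (S(x, o) = 0 - 5 = -5)
S(-7, 5)*(-53) = -5*(-53) = 265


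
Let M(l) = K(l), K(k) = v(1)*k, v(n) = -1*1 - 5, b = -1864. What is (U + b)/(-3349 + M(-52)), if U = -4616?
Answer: 6480/3037 ≈ 2.1337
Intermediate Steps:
v(n) = -6 (v(n) = -1 - 5 = -6)
K(k) = -6*k
M(l) = -6*l
(U + b)/(-3349 + M(-52)) = (-4616 - 1864)/(-3349 - 6*(-52)) = -6480/(-3349 + 312) = -6480/(-3037) = -6480*(-1/3037) = 6480/3037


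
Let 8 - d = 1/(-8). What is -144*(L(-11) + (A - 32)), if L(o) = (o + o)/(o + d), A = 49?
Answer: -81648/23 ≈ -3549.9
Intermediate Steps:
d = 65/8 (d = 8 - 1/(-8) = 8 - (-1)/8 = 8 - 1*(-⅛) = 8 + ⅛ = 65/8 ≈ 8.1250)
L(o) = 2*o/(65/8 + o) (L(o) = (o + o)/(o + 65/8) = (2*o)/(65/8 + o) = 2*o/(65/8 + o))
-144*(L(-11) + (A - 32)) = -144*(16*(-11)/(65 + 8*(-11)) + (49 - 32)) = -144*(16*(-11)/(65 - 88) + 17) = -144*(16*(-11)/(-23) + 17) = -144*(16*(-11)*(-1/23) + 17) = -144*(176/23 + 17) = -144*567/23 = -81648/23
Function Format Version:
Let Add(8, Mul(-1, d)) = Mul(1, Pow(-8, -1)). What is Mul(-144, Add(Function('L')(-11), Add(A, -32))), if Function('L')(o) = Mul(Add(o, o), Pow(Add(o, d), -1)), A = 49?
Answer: Rational(-81648, 23) ≈ -3549.9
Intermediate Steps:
d = Rational(65, 8) (d = Add(8, Mul(-1, Mul(1, Pow(-8, -1)))) = Add(8, Mul(-1, Mul(1, Rational(-1, 8)))) = Add(8, Mul(-1, Rational(-1, 8))) = Add(8, Rational(1, 8)) = Rational(65, 8) ≈ 8.1250)
Function('L')(o) = Mul(2, o, Pow(Add(Rational(65, 8), o), -1)) (Function('L')(o) = Mul(Add(o, o), Pow(Add(o, Rational(65, 8)), -1)) = Mul(Mul(2, o), Pow(Add(Rational(65, 8), o), -1)) = Mul(2, o, Pow(Add(Rational(65, 8), o), -1)))
Mul(-144, Add(Function('L')(-11), Add(A, -32))) = Mul(-144, Add(Mul(16, -11, Pow(Add(65, Mul(8, -11)), -1)), Add(49, -32))) = Mul(-144, Add(Mul(16, -11, Pow(Add(65, -88), -1)), 17)) = Mul(-144, Add(Mul(16, -11, Pow(-23, -1)), 17)) = Mul(-144, Add(Mul(16, -11, Rational(-1, 23)), 17)) = Mul(-144, Add(Rational(176, 23), 17)) = Mul(-144, Rational(567, 23)) = Rational(-81648, 23)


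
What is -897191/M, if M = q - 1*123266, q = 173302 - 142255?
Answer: 897191/92219 ≈ 9.7289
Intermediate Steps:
q = 31047
M = -92219 (M = 31047 - 1*123266 = 31047 - 123266 = -92219)
-897191/M = -897191/(-92219) = -897191*(-1/92219) = 897191/92219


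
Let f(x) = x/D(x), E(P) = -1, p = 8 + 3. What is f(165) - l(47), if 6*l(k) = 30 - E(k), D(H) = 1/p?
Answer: 10859/6 ≈ 1809.8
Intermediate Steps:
p = 11
D(H) = 1/11
l(k) = 31/6 (l(k) = (30 - 1*(-1))/6 = (30 + 1)/6 = (⅙)*31 = 31/6)
f(x) = 11*x (f(x) = x/(1/11) = x*11 = 11*x)
f(165) - l(47) = 11*165 - 1*31/6 = 1815 - 31/6 = 10859/6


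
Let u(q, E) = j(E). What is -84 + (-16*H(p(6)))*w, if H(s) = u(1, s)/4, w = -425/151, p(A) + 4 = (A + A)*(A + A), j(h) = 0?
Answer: -84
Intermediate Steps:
p(A) = -4 + 4*A² (p(A) = -4 + (A + A)*(A + A) = -4 + (2*A)*(2*A) = -4 + 4*A²)
w = -425/151 (w = -425*1/151 = -425/151 ≈ -2.8146)
u(q, E) = 0
H(s) = 0 (H(s) = 0/4 = 0*(¼) = 0)
-84 + (-16*H(p(6)))*w = -84 - 16*0*(-425/151) = -84 + 0*(-425/151) = -84 + 0 = -84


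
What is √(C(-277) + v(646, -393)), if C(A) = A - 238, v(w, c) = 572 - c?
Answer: 15*√2 ≈ 21.213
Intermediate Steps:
C(A) = -238 + A
√(C(-277) + v(646, -393)) = √((-238 - 277) + (572 - 1*(-393))) = √(-515 + (572 + 393)) = √(-515 + 965) = √450 = 15*√2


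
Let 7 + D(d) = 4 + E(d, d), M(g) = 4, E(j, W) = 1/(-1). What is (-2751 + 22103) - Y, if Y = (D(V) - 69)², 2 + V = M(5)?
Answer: 14023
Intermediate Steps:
E(j, W) = -1
V = 2 (V = -2 + 4 = 2)
D(d) = -4 (D(d) = -7 + (4 - 1) = -7 + 3 = -4)
Y = 5329 (Y = (-4 - 69)² = (-73)² = 5329)
(-2751 + 22103) - Y = (-2751 + 22103) - 1*5329 = 19352 - 5329 = 14023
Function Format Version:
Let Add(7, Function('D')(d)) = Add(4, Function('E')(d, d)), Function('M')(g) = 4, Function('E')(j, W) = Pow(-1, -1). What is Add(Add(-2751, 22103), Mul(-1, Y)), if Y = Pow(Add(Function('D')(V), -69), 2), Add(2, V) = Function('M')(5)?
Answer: 14023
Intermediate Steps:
Function('E')(j, W) = -1
V = 2 (V = Add(-2, 4) = 2)
Function('D')(d) = -4 (Function('D')(d) = Add(-7, Add(4, -1)) = Add(-7, 3) = -4)
Y = 5329 (Y = Pow(Add(-4, -69), 2) = Pow(-73, 2) = 5329)
Add(Add(-2751, 22103), Mul(-1, Y)) = Add(Add(-2751, 22103), Mul(-1, 5329)) = Add(19352, -5329) = 14023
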